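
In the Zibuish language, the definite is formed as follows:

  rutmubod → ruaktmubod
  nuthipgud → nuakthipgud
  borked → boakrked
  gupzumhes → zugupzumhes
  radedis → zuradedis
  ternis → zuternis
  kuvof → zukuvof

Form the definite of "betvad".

borked and gupzumhes both have last vowel 'e' yet inflect differently (boakrked, zugupzumhes), so the last vowel is not what conditions the rule; the final letter is.
"betvad" ends in -d. The stems ending in -d (rutmubod → ruaktmubod, nuthipgud → nuakthipgud, borked → boakrked) insert -ak- after the first vowel.
So betvad → beaktvad.

beaktvad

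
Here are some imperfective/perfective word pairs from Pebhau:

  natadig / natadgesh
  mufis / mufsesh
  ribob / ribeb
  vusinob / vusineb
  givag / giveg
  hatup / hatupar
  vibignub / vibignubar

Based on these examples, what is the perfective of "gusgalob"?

gusgaleb

natadig and givag both end in -g yet inflect differently (natadgesh, giveg), so the final letter is not what conditions the rule; the last vowel is.
"gusgalob" has last vowel 'o'. The stems whose last vowel is 'o' (vusinob → vusineb, ribob → ribeb) change the last vowel to 'e'.
The other patterns: stems whose last vowel is 'u' add -ar; stems whose last vowel is 'i' delete the last vowel and add -esh.
So gusgalob → gusgaleb.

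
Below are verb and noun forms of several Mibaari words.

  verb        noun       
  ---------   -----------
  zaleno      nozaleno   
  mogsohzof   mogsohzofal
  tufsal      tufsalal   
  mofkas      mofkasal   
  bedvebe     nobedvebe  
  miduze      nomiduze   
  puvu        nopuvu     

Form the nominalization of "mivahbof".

"mivahbof" ends in a consonant. The stems ending in a consonant (tufsal → tufsalal, mofkas → mofkasal, mogsohzof → mogsohzofal) add -al.
The other pattern: stems ending in a vowel add the prefix no-.
So mivahbof → mivahbofal.

mivahbofal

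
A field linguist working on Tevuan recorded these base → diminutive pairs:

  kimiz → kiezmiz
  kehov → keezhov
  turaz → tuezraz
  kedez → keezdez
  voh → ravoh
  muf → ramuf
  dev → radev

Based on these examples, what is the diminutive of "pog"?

kehov and dev both end in -v yet inflect differently (keezhov, radev), so the final letter is not what conditions the rule; the number of vowels is.
"pog" has 1 vowel. The stems with 1 vowel (voh → ravoh, muf → ramuf, dev → radev) add the prefix ra-.
The other pattern: stems with 2 vowels insert -ez- after the first vowel.
So pog → rapog.

rapog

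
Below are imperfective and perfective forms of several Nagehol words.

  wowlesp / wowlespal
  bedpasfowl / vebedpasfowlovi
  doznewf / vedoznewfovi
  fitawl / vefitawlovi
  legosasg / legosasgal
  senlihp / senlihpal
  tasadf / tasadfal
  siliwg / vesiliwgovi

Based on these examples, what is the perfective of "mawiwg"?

vemawiwgovi

"mawiwg" has second-to-last letter 'w'. The stems whose second-to-last letter is 'w' (siliwg → vesiliwgovi, bedpasfowl → vebedpasfowlovi, doznewf → vedoznewfovi) add ve- … -ovi around the stem.
So mawiwg → vemawiwgovi.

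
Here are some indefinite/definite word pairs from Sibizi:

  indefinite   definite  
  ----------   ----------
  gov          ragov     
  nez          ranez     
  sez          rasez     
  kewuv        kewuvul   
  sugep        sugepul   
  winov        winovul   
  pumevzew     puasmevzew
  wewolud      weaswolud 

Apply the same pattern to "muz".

ramuz

"muz" has 1 vowel. The stems with 1 vowel (gov → ragov, nez → ranez, sez → rasez) add the prefix ra-.
The other patterns: stems with 2 vowels add -ul; stems with 3 vowels insert -as- after the first vowel.
So muz → ramuz.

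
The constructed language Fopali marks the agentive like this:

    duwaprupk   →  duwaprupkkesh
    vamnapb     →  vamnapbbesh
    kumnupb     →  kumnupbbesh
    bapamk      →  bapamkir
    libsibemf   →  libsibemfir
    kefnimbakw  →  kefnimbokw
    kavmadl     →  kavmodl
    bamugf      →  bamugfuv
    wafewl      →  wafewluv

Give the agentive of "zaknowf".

duwaprupk and bapamk both end in -k yet inflect differently (duwaprupkkesh, bapamkir), so the final letter is not what conditions the rule; the second-to-last letter is.
"zaknowf" has second-to-last letter 'w'. The one such stem in the data (wafewl → wafewluv) adds -uv, so the same rule applies.
The other patterns: stems whose second-to-last letter is 'p' double the final consonant and add -esh; stems whose second-to-last letter is 'm' add -ir; stems whose second-to-last letter is 'd' or 'k' change the last vowel to 'o'.
So zaknowf → zaknowfuv.

zaknowfuv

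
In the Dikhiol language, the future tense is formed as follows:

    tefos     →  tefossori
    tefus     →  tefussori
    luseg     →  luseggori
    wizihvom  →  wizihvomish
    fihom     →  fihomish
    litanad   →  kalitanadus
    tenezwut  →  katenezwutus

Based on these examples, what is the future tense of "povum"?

tefos and wizihvom both have last vowel 'o' yet inflect differently (tefossori, wizihvomish), so the last vowel is not what conditions the rule; the final letter is.
"povum" ends in -m. The stems ending in -m (wizihvom → wizihvomish, fihom → fihomish) add -ish.
The other patterns: stems ending in -g or -s double the final consonant and add -ori; stems ending in -d or -t add ka- … -us around the stem.
So povum → povumish.

povumish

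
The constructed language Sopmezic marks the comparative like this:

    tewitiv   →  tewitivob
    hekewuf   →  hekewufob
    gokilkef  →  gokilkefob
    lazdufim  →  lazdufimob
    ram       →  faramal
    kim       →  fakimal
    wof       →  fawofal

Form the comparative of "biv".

fabival

"biv" has 1 vowel. The stems with 1 vowel (ram → faramal, kim → fakimal, wof → fawofal) add fa- … -al around the stem.
So biv → fabival.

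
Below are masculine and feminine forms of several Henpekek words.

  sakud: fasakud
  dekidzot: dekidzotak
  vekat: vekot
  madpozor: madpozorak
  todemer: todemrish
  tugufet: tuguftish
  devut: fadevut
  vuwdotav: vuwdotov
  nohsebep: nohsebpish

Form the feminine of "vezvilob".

vezvilobak

todemer and madpozor both end in -r yet inflect differently (todemrish, madpozorak), so the final letter is not what conditions the rule; the last vowel is.
"vezvilob" has last vowel 'o'. The stems whose last vowel is 'o' (madpozor → madpozorak, dekidzot → dekidzotak) add -ak.
The other patterns: stems whose last vowel is 'e' delete the last vowel and add -ish; stems whose last vowel is 'u' add the prefix fa-; stems whose last vowel is 'a' change the last vowel to 'o'.
So vezvilob → vezvilobak.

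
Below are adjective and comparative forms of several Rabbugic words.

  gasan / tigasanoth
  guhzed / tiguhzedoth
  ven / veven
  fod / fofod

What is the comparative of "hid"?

hihid

"hid" has 1 vowel. The stems with 1 vowel (ven → veven, fod → fofod) repeat the first consonant+vowel as a prefix.
The other pattern: stems with 2 vowels add ti- … -oth around the stem.
So hid → hihid.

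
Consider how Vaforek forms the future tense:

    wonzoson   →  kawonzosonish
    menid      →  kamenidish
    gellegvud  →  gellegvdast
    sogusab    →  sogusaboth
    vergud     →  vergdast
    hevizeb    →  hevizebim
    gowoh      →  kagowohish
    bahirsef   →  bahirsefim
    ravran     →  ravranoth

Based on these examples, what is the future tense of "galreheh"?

"galreheh" has last vowel 'e'. The stems whose last vowel is 'e' (hevizeb → hevizebim, bahirsef → bahirsefim) add -im.
So galreheh → galrehehim.

galrehehim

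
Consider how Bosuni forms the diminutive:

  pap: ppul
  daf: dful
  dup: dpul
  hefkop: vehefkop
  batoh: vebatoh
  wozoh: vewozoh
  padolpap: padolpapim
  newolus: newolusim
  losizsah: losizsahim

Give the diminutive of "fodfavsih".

"fodfavsih" has 3 vowels. The stems with 3 vowels (padolpap → padolpapim, newolus → newolusim, losizsah → losizsahim) add -im.
The other patterns: stems with 1 vowel delete the last vowel and add -ul; stems with 2 vowels add the prefix ve-.
So fodfavsih → fodfavsihim.

fodfavsihim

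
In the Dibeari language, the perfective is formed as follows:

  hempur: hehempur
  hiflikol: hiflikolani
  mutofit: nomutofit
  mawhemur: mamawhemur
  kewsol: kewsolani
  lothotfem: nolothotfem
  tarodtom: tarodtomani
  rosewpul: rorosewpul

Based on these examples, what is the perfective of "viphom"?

kewsol and rosewpul both end in -l yet inflect differently (kewsolani, rorosewpul), so the final letter is not what conditions the rule; the last vowel is.
"viphom" has last vowel 'o'. The stems whose last vowel is 'o' (kewsol → kewsolani, hiflikol → hiflikolani, tarodtom → tarodtomani) add -ani.
The other patterns: stems whose last vowel is 'u' repeat the first consonant+vowel as a prefix; stems whose last vowel is 'e' or 'i' add the prefix no-.
So viphom → viphomani.

viphomani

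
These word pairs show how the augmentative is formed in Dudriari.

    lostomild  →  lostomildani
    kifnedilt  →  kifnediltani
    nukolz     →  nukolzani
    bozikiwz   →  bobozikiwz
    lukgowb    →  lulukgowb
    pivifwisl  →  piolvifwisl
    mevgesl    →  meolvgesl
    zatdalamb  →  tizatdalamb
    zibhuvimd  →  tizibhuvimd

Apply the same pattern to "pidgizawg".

nukolz and bozikiwz both end in -z yet inflect differently (nukolzani, bobozikiwz), so the final letter is not what conditions the rule; the second-to-last letter is.
"pidgizawg" has second-to-last letter 'w'. The stems whose second-to-last letter is 'w' (bozikiwz → bobozikiwz, lukgowb → lulukgowb) repeat the first consonant+vowel as a prefix.
The other patterns: stems whose second-to-last letter is 'l' add -ani; stems whose second-to-last letter is 's' insert -ol- after the first vowel; stems whose second-to-last letter is 'm' add the prefix ti-.
So pidgizawg → pipidgizawg.

pipidgizawg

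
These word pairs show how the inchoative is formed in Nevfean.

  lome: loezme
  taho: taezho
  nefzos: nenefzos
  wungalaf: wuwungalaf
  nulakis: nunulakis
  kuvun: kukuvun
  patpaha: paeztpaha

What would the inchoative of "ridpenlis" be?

patpaha and wungalaf both have last vowel 'a' yet inflect differently (paeztpaha, wuwungalaf), so the last vowel is not what conditions the rule; whether the stem ends in a vowel or a consonant is.
"ridpenlis" ends in a consonant. The stems ending in a consonant (kuvun → kukuvun, nulakis → nunulakis, wungalaf → wuwungalaf) repeat the first consonant+vowel as a prefix.
The other pattern: stems ending in a vowel insert -ez- after the first vowel.
So ridpenlis → riridpenlis.

riridpenlis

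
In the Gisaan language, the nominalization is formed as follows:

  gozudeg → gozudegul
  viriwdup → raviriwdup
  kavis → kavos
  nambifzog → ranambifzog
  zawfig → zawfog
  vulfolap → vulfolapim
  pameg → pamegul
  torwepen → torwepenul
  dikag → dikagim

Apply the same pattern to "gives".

givesul

viriwdup and vulfolap both end in -p yet inflect differently (raviriwdup, vulfolapim), so the final letter is not what conditions the rule; the last vowel is.
"gives" has last vowel 'e'. The stems whose last vowel is 'e' (pameg → pamegul, torwepen → torwepenul, gozudeg → gozudegul) add -ul.
The other patterns: stems whose last vowel is 'o' or 'u' add the prefix ra-; stems whose last vowel is 'a' add -im; stems whose last vowel is 'i' change the last vowel to 'o'.
So gives → givesul.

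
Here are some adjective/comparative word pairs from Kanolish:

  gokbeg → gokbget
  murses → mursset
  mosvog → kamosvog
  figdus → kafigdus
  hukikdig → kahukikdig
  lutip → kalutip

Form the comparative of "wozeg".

wozget

gokbeg and mosvog both end in -g yet inflect differently (gokbget, kamosvog), so the final letter is not what conditions the rule; the last vowel is.
"wozeg" has last vowel 'e'. The stems whose last vowel is 'e' (gokbeg → gokbget, murses → mursset) delete the last vowel and add -et.
The other pattern: stems whose last vowel is 'i', 'o' or 'u' add the prefix ka-.
So wozeg → wozget.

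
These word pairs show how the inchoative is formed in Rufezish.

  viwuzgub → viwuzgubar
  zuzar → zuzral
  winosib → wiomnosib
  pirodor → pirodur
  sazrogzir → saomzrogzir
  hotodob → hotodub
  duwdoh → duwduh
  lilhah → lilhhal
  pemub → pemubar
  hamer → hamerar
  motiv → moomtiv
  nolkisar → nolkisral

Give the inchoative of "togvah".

viwuzgub and winosib both end in -b yet inflect differently (viwuzgubar, wiomnosib), so the final letter is not what conditions the rule; the last vowel is.
"togvah" has last vowel 'a'. The stems whose last vowel is 'a' (nolkisar → nolkisral, lilhah → lilhhal, zuzar → zuzral) delete the last vowel and add -al.
The other patterns: stems whose last vowel is 'e' or 'u' add -ar; stems whose last vowel is 'i' insert -om- after the first vowel; stems whose last vowel is 'o' change the last vowel to 'u'.
So togvah → togvhal.

togvhal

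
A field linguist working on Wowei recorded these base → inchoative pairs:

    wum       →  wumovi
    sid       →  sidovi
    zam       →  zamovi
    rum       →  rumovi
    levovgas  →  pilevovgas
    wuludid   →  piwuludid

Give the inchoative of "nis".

nisovi

sid and wuludid both end in -d yet inflect differently (sidovi, piwuludid), so the final letter is not what conditions the rule; the number of vowels is.
"nis" has 1 vowel. The stems with 1 vowel (wum → wumovi, sid → sidovi, zam → zamovi) add -ovi.
The other pattern: stems with 3 vowels add the prefix pi-.
So nis → nisovi.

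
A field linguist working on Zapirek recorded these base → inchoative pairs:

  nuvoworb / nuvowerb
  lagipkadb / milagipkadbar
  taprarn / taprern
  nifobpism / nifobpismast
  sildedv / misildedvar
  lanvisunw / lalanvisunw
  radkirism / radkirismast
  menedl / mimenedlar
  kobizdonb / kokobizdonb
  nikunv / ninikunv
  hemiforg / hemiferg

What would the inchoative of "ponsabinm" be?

poponsabinm

nikunv and sildedv both end in -v yet inflect differently (ninikunv, misildedvar), so the final letter is not what conditions the rule; the second-to-last letter is.
"ponsabinm" has second-to-last letter 'n'. The stems whose second-to-last letter is 'n' (kobizdonb → kokobizdonb, lanvisunw → lalanvisunw, nikunv → ninikunv) repeat the first consonant+vowel as a prefix.
So ponsabinm → poponsabinm.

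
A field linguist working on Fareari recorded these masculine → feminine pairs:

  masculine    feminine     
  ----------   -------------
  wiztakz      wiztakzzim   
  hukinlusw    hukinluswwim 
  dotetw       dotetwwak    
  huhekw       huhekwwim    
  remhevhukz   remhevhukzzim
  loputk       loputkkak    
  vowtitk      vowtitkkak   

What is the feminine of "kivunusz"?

dotetw and huhekw both end in -w yet inflect differently (dotetwwak, huhekwwim), so the final letter is not what conditions the rule; the second-to-last letter is.
"kivunusz" has second-to-last letter 's'. The one such stem in the data (hukinlusw → hukinluswwim) doubles the final consonant and adds -im (as do remhevhukz, wiztakz), so the same rule applies.
So kivunusz → kivunuszzim.

kivunuszzim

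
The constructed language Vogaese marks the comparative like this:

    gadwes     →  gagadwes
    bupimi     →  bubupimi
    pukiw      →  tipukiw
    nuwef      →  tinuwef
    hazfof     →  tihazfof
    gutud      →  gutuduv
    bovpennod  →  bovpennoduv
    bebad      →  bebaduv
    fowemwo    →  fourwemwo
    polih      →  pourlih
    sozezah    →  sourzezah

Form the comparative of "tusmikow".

titusmikow

bupimi and pukiw both have last vowel 'i' yet inflect differently (bubupimi, tipukiw), so the last vowel is not what conditions the rule; the final letter is.
"tusmikow" ends in -w. The one such stem in the data (pukiw → tipukiw) adds the prefix ti-, so the same rule applies.
The other patterns: stems ending in -i or -s repeat the first consonant+vowel as a prefix; stems ending in -d add -uv; stems ending in -h or -o insert -ur- after the first vowel.
So tusmikow → titusmikow.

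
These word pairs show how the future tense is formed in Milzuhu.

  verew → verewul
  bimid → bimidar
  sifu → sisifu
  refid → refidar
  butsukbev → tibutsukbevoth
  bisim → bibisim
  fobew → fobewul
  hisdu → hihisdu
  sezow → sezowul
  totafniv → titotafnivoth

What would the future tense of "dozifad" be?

dozifadar

"dozifad" ends in -d. The stems ending in -d (refid → refidar, bimid → bimidar) add -ar.
The other patterns: stems ending in -w add -ul; stems ending in -m or -u repeat the first consonant+vowel as a prefix; stems ending in -v add ti- … -oth around the stem.
So dozifad → dozifadar.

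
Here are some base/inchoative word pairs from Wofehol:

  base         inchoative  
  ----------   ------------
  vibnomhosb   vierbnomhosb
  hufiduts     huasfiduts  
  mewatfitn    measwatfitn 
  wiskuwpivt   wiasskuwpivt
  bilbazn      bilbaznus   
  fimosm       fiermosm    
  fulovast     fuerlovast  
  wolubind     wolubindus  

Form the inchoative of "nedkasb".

neerdkasb

fulovast and wiskuwpivt both end in -t yet inflect differently (fuerlovast, wiasskuwpivt), so the final letter is not what conditions the rule; the second-to-last letter is.
"nedkasb" has second-to-last letter 's'. The stems whose second-to-last letter is 's' (vibnomhosb → vierbnomhosb, fulovast → fuerlovast, fimosm → fiermosm) insert -er- after the first vowel.
The other patterns: stems whose second-to-last letter is 'n' or 'z' add -us; stems whose second-to-last letter is 't' or 'v' insert -as- after the first vowel.
So nedkasb → neerdkasb.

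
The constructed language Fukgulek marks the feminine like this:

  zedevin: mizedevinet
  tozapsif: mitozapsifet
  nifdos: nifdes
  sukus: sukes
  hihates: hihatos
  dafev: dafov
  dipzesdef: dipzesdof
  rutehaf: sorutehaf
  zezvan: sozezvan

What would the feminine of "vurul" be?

vurel

"vurul" has last vowel 'u'. The one such stem in the data (sukus → sukes) changes the last vowel to 'e' (as does nifdos), so the same rule applies.
The other patterns: stems whose last vowel is 'i' add mi- … -et around the stem; stems whose last vowel is 'e' change the last vowel to 'o'; stems whose last vowel is 'a' add the prefix so-.
So vurul → vurel.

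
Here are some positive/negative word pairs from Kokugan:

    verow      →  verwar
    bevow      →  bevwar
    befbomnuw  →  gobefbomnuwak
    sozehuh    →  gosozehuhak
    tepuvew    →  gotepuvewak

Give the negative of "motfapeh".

gomotfapehak

verow and befbomnuw both end in -w yet inflect differently (verwar, gobefbomnuwak), so the final letter is not what conditions the rule; the last vowel is.
"motfapeh" has last vowel 'e'. The one such stem in the data (tepuvew → gotepuvewak) adds go- … -ak around the stem, so the same rule applies.
So motfapeh → gomotfapehak.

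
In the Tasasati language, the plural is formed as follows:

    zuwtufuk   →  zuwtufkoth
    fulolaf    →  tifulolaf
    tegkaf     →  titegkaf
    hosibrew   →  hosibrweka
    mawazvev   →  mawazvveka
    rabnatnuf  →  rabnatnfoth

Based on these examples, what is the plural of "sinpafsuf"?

tegkaf and rabnatnuf both end in -f yet inflect differently (titegkaf, rabnatnfoth), so the final letter is not what conditions the rule; the last vowel is.
"sinpafsuf" has last vowel 'u'. The stems whose last vowel is 'u' (zuwtufuk → zuwtufkoth, rabnatnuf → rabnatnfoth) delete the last vowel and add -oth.
So sinpafsuf → sinpafsfoth.

sinpafsfoth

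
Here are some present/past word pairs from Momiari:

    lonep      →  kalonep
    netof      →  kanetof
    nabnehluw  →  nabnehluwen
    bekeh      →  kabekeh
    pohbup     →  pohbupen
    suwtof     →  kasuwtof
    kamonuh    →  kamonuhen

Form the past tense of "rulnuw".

pohbup and lonep both end in -p yet inflect differently (pohbupen, kalonep), so the final letter is not what conditions the rule; the last vowel is.
"rulnuw" has last vowel 'u'. The stems whose last vowel is 'u' (nabnehluw → nabnehluwen, pohbup → pohbupen, kamonuh → kamonuhen) add -en.
The other pattern: stems whose last vowel is 'e' or 'o' add the prefix ka-.
So rulnuw → rulnuwen.

rulnuwen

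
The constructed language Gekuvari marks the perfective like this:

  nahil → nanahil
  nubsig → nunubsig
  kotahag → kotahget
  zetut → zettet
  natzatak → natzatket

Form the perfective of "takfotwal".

takfotwlet

nubsig and kotahag both end in -g yet inflect differently (nunubsig, kotahget), so the final letter is not what conditions the rule; the last vowel is.
"takfotwal" has last vowel 'a'. The stems whose last vowel is 'a' (kotahag → kotahget, natzatak → natzatket) delete the last vowel and add -et.
The other pattern: stems whose last vowel is 'i' repeat the first consonant+vowel as a prefix.
So takfotwal → takfotwlet.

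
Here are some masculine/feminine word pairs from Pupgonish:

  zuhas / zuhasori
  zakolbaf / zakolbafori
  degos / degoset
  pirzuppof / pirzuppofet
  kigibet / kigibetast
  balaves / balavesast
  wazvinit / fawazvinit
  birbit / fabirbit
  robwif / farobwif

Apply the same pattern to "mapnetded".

zuhas and degos both end in -s yet inflect differently (zuhasori, degoset), so the final letter is not what conditions the rule; the last vowel is.
"mapnetded" has last vowel 'e'. The stems whose last vowel is 'e' (kigibet → kigibetast, balaves → balavesast) add -ast.
The other patterns: stems whose last vowel is 'a' add -ori; stems whose last vowel is 'o' add -et; stems whose last vowel is 'i' add the prefix fa-.
So mapnetded → mapnetdedast.

mapnetdedast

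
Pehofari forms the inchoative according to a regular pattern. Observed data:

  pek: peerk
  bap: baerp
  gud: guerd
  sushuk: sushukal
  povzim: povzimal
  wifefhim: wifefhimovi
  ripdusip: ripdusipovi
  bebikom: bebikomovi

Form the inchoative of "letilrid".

letilridovi

pek and sushuk both end in -k yet inflect differently (peerk, sushukal), so the final letter is not what conditions the rule; the number of vowels is.
"letilrid" has 3 vowels. The stems with 3 vowels (wifefhim → wifefhimovi, ripdusip → ripdusipovi, bebikom → bebikomovi) add -ovi.
So letilrid → letilridovi.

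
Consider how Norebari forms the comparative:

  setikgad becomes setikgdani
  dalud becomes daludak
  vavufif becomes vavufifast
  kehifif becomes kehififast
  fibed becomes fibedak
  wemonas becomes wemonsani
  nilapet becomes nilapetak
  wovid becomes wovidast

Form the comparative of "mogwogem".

mogwogemak

wovid and setikgad both end in -d yet inflect differently (wovidast, setikgdani), so the final letter is not what conditions the rule; the last vowel is.
"mogwogem" has last vowel 'e'. The stems whose last vowel is 'e' (fibed → fibedak, nilapet → nilapetak) add -ak.
So mogwogem → mogwogemak.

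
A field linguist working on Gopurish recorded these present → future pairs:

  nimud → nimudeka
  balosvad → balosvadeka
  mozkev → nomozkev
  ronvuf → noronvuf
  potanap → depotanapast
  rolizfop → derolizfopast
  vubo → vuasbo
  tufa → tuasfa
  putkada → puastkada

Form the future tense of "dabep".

nimud and ronvuf both have last vowel 'u' yet inflect differently (nimudeka, noronvuf), so the last vowel is not what conditions the rule; the final letter is.
"dabep" ends in -p. The stems ending in -p (potanap → depotanapast, rolizfop → derolizfopast) add de- … -ast around the stem.
The other patterns: stems ending in -d add -eka; stems ending in -f or -v add the prefix no-; stems ending in -a or -o insert -as- after the first vowel.
So dabep → dedabepast.

dedabepast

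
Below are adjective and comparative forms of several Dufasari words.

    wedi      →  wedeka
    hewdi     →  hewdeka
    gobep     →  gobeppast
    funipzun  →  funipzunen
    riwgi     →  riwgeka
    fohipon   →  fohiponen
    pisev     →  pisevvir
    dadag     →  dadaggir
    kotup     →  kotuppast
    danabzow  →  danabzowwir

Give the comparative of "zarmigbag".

zarmigbaggir

kotup and funipzun both have last vowel 'u' yet inflect differently (kotuppast, funipzunen), so the last vowel is not what conditions the rule; the final letter is.
"zarmigbag" ends in -g. The one such stem in the data (dadag → dadaggir) doubles the final consonant and adds -ir (as do danabzow, pisev), so the same rule applies.
So zarmigbag → zarmigbaggir.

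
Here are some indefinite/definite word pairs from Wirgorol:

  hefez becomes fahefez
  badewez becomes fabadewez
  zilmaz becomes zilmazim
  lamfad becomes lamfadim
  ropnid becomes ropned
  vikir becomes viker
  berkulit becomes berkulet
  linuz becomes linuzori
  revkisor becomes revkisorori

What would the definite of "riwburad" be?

hefez and zilmaz both end in -z yet inflect differently (fahefez, zilmazim), so the final letter is not what conditions the rule; the last vowel is.
"riwburad" has last vowel 'a'. The stems whose last vowel is 'a' (zilmaz → zilmazim, lamfad → lamfadim) add -im.
So riwburad → riwburadim.

riwburadim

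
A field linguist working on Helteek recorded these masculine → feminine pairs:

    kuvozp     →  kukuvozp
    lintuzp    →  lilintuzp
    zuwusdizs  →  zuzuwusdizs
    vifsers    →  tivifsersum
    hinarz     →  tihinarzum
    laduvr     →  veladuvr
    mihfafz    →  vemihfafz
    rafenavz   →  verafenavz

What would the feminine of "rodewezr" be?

zuwusdizs and vifsers both end in -s yet inflect differently (zuzuwusdizs, tivifsersum), so the final letter is not what conditions the rule; the second-to-last letter is.
"rodewezr" has second-to-last letter 'z'. The stems whose second-to-last letter is 'z' (kuvozp → kukuvozp, lintuzp → lilintuzp, zuwusdizs → zuzuwusdizs) repeat the first consonant+vowel as a prefix.
The other patterns: stems whose second-to-last letter is 'r' add ti- … -um around the stem; stems whose second-to-last letter is 'f' or 'v' add the prefix ve-.
So rodewezr → rorodewezr.

rorodewezr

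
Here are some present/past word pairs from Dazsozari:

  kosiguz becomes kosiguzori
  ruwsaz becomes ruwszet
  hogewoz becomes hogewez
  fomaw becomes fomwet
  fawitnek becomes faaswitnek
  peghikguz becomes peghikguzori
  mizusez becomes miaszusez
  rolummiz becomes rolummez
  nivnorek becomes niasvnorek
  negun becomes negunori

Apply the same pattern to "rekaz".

rekzet

peghikguz and ruwsaz both end in -z yet inflect differently (peghikguzori, ruwszet), so the final letter is not what conditions the rule; the last vowel is.
"rekaz" has last vowel 'a'. The stems whose last vowel is 'a' (ruwsaz → ruwszet, fomaw → fomwet) delete the last vowel and add -et.
So rekaz → rekzet.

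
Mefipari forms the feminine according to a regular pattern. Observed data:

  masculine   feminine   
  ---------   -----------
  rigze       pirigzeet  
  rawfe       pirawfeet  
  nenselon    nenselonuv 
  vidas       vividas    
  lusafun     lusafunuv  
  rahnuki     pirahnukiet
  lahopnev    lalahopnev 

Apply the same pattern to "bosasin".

bosasinuv

rawfe and lahopnev both have last vowel 'e' yet inflect differently (pirawfeet, lalahopnev), so the last vowel is not what conditions the rule; the final letter is.
"bosasin" ends in -n. The stems ending in -n (nenselon → nenselonuv, lusafun → lusafunuv) add -uv.
The other patterns: stems ending in -e or -i add pi- … -et around the stem; stems ending in -s or -v repeat the first consonant+vowel as a prefix.
So bosasin → bosasinuv.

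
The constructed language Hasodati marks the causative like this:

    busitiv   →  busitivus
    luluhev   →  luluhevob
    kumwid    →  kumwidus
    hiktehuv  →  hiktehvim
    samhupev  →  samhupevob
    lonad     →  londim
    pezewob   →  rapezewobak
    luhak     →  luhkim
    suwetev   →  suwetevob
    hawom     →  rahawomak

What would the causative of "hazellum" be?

hazellmim

"hazellum" has last vowel 'u'. The one such stem in the data (hiktehuv → hiktehvim) deletes the last vowel and adds -im (as do lonad, luhak), so the same rule applies.
So hazellum → hazellmim.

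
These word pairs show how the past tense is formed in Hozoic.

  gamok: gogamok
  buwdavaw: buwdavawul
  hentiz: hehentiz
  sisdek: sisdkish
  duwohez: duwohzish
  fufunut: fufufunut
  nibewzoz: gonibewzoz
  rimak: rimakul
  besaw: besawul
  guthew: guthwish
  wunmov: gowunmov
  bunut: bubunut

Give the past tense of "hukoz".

sisdek and gamok both end in -k yet inflect differently (sisdkish, gogamok), so the final letter is not what conditions the rule; the last vowel is.
"hukoz" has last vowel 'o'. The stems whose last vowel is 'o' (gamok → gogamok, nibewzoz → gonibewzoz, wunmov → gowunmov) add the prefix go-.
So hukoz → gohukoz.

gohukoz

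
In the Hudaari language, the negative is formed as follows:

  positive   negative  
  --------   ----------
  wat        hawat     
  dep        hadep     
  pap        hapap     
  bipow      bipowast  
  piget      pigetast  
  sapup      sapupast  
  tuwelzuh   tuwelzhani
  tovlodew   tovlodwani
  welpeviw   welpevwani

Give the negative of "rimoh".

rimohast

wat and piget both end in -t yet inflect differently (hawat, pigetast), so the final letter is not what conditions the rule; the number of vowels is.
"rimoh" has 2 vowels. The stems with 2 vowels (bipow → bipowast, piget → pigetast, sapup → sapupast) add -ast.
The other patterns: stems with 1 vowel add the prefix ha-; stems with 3 vowels delete the last vowel and add -ani.
So rimoh → rimohast.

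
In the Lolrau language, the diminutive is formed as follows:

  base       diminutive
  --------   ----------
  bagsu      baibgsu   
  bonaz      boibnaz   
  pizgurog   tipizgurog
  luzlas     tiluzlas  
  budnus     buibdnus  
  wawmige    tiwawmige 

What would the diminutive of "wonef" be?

"wonef" begins with w-. The one such stem in the data (wawmige → tiwawmige) adds the prefix ti-, so the same rule applies.
So wonef → tiwonef.

tiwonef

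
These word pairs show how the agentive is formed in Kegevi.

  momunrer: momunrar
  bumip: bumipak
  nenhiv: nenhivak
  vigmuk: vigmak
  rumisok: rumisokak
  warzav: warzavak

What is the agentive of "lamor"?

lamorak

"lamor" has last vowel 'o'. The one such stem in the data (rumisok → rumisokak) adds -ak, so the same rule applies.
So lamor → lamorak.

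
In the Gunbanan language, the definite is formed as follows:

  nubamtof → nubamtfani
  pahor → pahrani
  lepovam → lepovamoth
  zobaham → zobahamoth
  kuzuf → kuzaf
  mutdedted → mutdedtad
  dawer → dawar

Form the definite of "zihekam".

nubamtof and kuzuf both end in -f yet inflect differently (nubamtfani, kuzaf), so the final letter is not what conditions the rule; the last vowel is.
"zihekam" has last vowel 'a'. The stems whose last vowel is 'a' (lepovam → lepovamoth, zobaham → zobahamoth) add -oth.
So zihekam → zihekamoth.

zihekamoth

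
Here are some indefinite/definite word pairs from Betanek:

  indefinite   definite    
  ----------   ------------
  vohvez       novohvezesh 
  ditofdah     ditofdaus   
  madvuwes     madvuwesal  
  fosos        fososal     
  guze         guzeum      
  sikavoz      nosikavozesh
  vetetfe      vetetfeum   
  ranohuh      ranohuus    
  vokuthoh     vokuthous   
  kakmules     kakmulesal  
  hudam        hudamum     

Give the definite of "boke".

bokeum

fosos and sikavoz both have last vowel 'o' yet inflect differently (fososal, nosikavozesh), so the last vowel is not what conditions the rule; the final letter is.
"boke" ends in -e. The stems ending in -e (guze → guzeum, vetetfe → vetetfeum) add -um.
So boke → bokeum.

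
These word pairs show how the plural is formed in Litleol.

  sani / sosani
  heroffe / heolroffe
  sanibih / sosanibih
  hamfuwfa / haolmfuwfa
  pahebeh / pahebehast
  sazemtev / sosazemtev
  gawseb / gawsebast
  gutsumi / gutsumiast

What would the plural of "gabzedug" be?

gabzedugast

"gabzedug" begins with g-. The stems beginning with g- (gutsumi → gutsumiast, gawseb → gawsebast) add -ast.
The other patterns: stems beginning with h- insert -ol- after the first vowel; stems beginning with s- add the prefix so-.
So gabzedug → gabzedugast.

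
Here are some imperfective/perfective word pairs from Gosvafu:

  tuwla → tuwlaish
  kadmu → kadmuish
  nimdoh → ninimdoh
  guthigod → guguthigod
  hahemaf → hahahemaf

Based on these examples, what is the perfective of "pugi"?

tuwla and hahemaf both have last vowel 'a' yet inflect differently (tuwlaish, hahahemaf), so the last vowel is not what conditions the rule; whether the stem ends in a vowel or a consonant is.
"pugi" ends in a vowel. The stems ending in a vowel (tuwla → tuwlaish, kadmu → kadmuish) add -ish.
The other pattern: stems ending in a consonant repeat the first consonant+vowel as a prefix.
So pugi → pugiish.

pugiish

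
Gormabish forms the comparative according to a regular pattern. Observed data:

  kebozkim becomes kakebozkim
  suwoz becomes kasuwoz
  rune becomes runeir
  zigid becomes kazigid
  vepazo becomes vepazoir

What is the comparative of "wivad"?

"wivad" ends in a consonant. The stems ending in a consonant (kebozkim → kakebozkim, zigid → kazigid, suwoz → kasuwoz) add the prefix ka-.
The other pattern: stems ending in a vowel add -ir.
So wivad → kawivad.

kawivad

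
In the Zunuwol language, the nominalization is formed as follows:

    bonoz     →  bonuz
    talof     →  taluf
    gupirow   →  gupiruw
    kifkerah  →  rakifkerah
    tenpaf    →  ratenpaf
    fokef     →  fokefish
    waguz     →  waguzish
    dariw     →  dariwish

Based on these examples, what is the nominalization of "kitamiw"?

kitamiwish

talof and tenpaf both end in -f yet inflect differently (taluf, ratenpaf), so the final letter is not what conditions the rule; the last vowel is.
"kitamiw" has last vowel 'i'. The one such stem in the data (dariw → dariwish) adds -ish, so the same rule applies.
So kitamiw → kitamiwish.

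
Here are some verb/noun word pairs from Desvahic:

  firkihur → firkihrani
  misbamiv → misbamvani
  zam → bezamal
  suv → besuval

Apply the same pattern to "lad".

beladal

"lad" has 1 vowel. The stems with 1 vowel (zam → bezamal, suv → besuval) add be- … -al around the stem.
So lad → beladal.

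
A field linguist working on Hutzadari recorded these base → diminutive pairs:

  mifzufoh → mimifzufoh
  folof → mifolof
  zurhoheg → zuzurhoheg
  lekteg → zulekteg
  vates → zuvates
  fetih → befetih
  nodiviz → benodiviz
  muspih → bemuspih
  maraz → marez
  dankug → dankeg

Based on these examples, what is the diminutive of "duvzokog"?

mifzufoh and fetih both end in -h yet inflect differently (mimifzufoh, befetih), so the final letter is not what conditions the rule; the last vowel is.
"duvzokog" has last vowel 'o'. The stems whose last vowel is 'o' (mifzufoh → mimifzufoh, folof → mifolof) add the prefix mi-.
The other patterns: stems whose last vowel is 'e' add the prefix zu-; stems whose last vowel is 'i' add the prefix be-; stems whose last vowel is 'a' or 'u' change the last vowel to 'e'.
So duvzokog → miduvzokog.

miduvzokog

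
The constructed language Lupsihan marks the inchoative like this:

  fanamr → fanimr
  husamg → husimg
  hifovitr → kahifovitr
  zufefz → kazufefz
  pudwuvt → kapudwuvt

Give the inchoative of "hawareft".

"hawareft" has second-to-last letter 'f'. The one such stem in the data (zufefz → kazufefz) adds the prefix ka-, so the same rule applies.
So hawareft → kahawareft.

kahawareft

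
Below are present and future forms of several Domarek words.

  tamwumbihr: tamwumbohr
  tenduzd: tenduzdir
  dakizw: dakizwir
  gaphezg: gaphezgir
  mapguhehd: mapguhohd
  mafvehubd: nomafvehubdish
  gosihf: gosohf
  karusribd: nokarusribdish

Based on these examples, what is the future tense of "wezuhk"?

tenduzd and mapguhehd both end in -d yet inflect differently (tenduzdir, mapguhohd), so the final letter is not what conditions the rule; the second-to-last letter is.
"wezuhk" has second-to-last letter 'h'. The stems whose second-to-last letter is 'h' (tamwumbihr → tamwumbohr, mapguhehd → mapguhohd, gosihf → gosohf) change the last vowel to 'o'.
So wezuhk → wezohk.

wezohk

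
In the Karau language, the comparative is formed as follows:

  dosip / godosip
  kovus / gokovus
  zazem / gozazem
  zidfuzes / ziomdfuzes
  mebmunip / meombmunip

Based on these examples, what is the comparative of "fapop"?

gofapop

kovus and zidfuzes both end in -s yet inflect differently (gokovus, ziomdfuzes), so the final letter is not what conditions the rule; the number of vowels is.
"fapop" has 2 vowels. The stems with 2 vowels (dosip → godosip, kovus → gokovus, zazem → gozazem) add the prefix go-.
So fapop → gofapop.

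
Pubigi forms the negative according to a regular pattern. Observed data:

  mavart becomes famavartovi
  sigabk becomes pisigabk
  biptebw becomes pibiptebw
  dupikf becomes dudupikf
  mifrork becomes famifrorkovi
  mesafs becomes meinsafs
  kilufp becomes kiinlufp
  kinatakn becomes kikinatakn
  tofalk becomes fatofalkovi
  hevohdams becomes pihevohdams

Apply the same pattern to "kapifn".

kainpifn

mesafs and hevohdams both end in -s yet inflect differently (meinsafs, pihevohdams), so the final letter is not what conditions the rule; the second-to-last letter is.
"kapifn" has second-to-last letter 'f'. The stems whose second-to-last letter is 'f' (mesafs → meinsafs, kilufp → kiinlufp) insert -in- after the first vowel.
So kapifn → kainpifn.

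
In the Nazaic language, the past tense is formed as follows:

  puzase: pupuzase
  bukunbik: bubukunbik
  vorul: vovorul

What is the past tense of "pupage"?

Every pair shown (puzase → pupuzase, bukunbik → bubukunbik, vorul → vovorul) follows the same rule: repeat the first consonant+vowel as a prefix.
So pupage → pupupage.

pupupage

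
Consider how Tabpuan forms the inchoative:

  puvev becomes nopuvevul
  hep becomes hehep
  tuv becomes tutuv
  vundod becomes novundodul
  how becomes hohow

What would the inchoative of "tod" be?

totod

puvev and tuv both end in -v yet inflect differently (nopuvevul, tutuv), so the final letter is not what conditions the rule; the number of vowels is.
"tod" has 1 vowel. The stems with 1 vowel (how → hohow, hep → hehep, tuv → tutuv) repeat the first consonant+vowel as a prefix.
The other pattern: stems with 2 vowels add no- … -ul around the stem.
So tod → totod.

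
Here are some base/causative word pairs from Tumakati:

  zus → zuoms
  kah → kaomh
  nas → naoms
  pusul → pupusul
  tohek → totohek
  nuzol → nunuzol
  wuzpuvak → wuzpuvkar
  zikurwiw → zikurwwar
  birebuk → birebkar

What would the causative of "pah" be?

"pah" has 1 vowel. The stems with 1 vowel (zus → zuoms, kah → kaomh, nas → naoms) insert -om- after the first vowel.
So pah → paomh.

paomh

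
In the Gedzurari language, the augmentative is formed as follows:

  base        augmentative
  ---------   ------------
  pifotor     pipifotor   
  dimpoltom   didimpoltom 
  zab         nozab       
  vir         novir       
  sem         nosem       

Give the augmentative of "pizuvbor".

pipizuvbor

pifotor and vir both end in -r yet inflect differently (pipifotor, novir), so the final letter is not what conditions the rule; the number of vowels is.
"pizuvbor" has 3 vowels. The stems with 3 vowels (pifotor → pipifotor, dimpoltom → didimpoltom) repeat the first consonant+vowel as a prefix.
The other pattern: stems with 1 vowel add the prefix no-.
So pizuvbor → pipizuvbor.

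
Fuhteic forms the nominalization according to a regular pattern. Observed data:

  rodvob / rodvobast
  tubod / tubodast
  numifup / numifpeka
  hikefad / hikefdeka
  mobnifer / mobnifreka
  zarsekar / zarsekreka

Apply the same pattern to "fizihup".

fizihpeka

tubod and hikefad both end in -d yet inflect differently (tubodast, hikefdeka), so the final letter is not what conditions the rule; the last vowel is.
"fizihup" has last vowel 'u'. The one such stem in the data (numifup → numifpeka) deletes the last vowel and adds -eka (as do hikefad, mobnifer), so the same rule applies.
The other pattern: stems whose last vowel is 'o' add -ast.
So fizihup → fizihpeka.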